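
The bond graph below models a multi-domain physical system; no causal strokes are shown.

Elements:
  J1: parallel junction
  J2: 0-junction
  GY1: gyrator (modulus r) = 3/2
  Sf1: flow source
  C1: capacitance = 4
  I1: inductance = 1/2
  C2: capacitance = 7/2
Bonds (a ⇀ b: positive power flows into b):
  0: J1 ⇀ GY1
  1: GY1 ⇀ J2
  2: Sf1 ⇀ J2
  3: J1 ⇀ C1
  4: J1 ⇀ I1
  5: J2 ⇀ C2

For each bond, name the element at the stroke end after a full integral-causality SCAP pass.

#0 stroke at GY1
#1 stroke at GY1
#2 stroke at Sf1
#3 stroke at J1
#4 stroke at I1
#5 stroke at J2

#2 |Sf1  (Sf1: flow source, stroke at near end)
#3 |J1  (prefer integral on C1)
#0 |GY1  (J1: bond 3 brought effort, rest push out)
#4 |I1  (common-e at J1 fixed by 3)
#1 |GY1  (through GY1, causality inverts; strokes same side of GY1)
#5 |J2  (only one effort-in slot at J2)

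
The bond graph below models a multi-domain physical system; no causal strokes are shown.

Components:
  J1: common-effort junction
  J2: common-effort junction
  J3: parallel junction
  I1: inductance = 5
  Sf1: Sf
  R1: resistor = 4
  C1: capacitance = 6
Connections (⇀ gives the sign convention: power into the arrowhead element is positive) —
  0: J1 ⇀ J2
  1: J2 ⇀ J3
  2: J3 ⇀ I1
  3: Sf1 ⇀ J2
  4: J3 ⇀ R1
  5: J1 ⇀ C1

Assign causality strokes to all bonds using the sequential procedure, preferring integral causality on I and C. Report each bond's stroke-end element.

bond 3 stroke at Sf1  (Sf1 fixes flow; stroke at Sf1)
bond 2 stroke at I1  (I1: I, integral causality)
bond 5 stroke at J1  (C1: C, integral causality)
bond 0 stroke at J2  (J1 effort already set via bond 5)
bond 1 stroke at J3  (0-jn J2 has e-setter on 0)
bond 4 stroke at R1  (J3: bond 1 brought effort, rest push out)

bond 0 |J2
bond 1 |J3
bond 2 |I1
bond 3 |Sf1
bond 4 |R1
bond 5 |J1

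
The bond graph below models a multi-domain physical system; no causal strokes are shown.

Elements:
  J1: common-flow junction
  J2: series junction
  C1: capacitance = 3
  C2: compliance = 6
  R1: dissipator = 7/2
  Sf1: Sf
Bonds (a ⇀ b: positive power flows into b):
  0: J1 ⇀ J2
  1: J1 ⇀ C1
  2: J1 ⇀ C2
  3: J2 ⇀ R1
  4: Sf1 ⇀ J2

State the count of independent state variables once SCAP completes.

2  (C1, C2 all integral)

#4 →Sf1  (Sf1: flow source, stroke at near end)
#0 →J2  (common-f at J2 fixed by 4)
#3 →J2  (J2: bond 4 brought flow, rest push out)
#1 →J1  (J1 flow already set via bond 0)
#2 →J1  (1-jn J1 has f-setter on 0)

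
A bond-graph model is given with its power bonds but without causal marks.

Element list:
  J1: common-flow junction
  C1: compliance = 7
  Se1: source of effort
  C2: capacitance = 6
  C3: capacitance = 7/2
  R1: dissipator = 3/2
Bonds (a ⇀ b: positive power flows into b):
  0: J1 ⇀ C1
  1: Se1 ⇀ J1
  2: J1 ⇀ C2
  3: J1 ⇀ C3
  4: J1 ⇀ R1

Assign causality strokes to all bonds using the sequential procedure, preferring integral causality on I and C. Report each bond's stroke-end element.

#1 stroke at J1  (Se1 (Se) sets effort on bond)
#0 stroke at J1  (C1 integral (e out))
#2 stroke at J1  (C2: C, integral causality)
#3 stroke at J1  (C3 integral (e out))
#4 stroke at R1  (J1 needs exactly one f-in)

bond 0 |J1
bond 1 |J1
bond 2 |J1
bond 3 |J1
bond 4 |R1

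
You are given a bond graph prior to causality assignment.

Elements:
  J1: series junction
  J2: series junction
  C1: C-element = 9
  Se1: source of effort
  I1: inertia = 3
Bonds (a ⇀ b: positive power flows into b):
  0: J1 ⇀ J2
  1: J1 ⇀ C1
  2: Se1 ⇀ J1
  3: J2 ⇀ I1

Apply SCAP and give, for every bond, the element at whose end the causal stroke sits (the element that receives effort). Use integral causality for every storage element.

b0 stroke at J2
b1 stroke at J1
b2 stroke at J1
b3 stroke at I1

b2 →J1  (Se1 (Se) sets effort on bond)
b1 →J1  (C1 outputs effort q/C1)
b0 →J2  (J1: last free bond brings flow in)
b3 →I1  (J2 needs exactly one f-in)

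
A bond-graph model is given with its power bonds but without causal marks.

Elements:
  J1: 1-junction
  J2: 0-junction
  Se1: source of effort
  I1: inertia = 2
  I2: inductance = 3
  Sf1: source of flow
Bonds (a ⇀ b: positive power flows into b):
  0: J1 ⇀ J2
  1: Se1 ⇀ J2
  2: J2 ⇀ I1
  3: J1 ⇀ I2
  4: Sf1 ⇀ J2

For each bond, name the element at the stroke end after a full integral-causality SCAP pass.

β0 |J1
β1 |J2
β2 |I1
β3 |I2
β4 |Sf1

bond 1 |J2  (source Se1 imposes e)
bond 4 |Sf1  (Sf1 fixes flow; stroke at Sf1)
bond 0 |J1  (J2 effort already set via bond 1)
bond 2 |I1  (common-e at J2 fixed by 1)
bond 3 |I2  (closing 1-jn rule on J1)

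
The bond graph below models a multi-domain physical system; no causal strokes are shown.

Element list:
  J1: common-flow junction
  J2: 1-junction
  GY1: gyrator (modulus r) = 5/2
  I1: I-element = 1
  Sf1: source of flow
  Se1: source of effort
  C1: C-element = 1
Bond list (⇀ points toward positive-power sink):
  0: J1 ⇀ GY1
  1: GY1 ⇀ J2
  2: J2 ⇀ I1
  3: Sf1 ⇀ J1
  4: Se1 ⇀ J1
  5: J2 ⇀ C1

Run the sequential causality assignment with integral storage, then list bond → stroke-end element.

β3 stroke→Sf1  (source Sf1 imposes f)
β4 stroke→J1  (Se1 fixes effort; stroke away)
β0 stroke→J1  (J1: bond 3 brought flow, rest push out)
β1 stroke→J2  (GY1: gyrator matches bond 0)
β2 stroke→I1  (prefer integral on I1)
β5 stroke→J2  (common-f at J2 fixed by 2)

bond 0 →J1
bond 1 →J2
bond 2 →I1
bond 3 →Sf1
bond 4 →J1
bond 5 →J2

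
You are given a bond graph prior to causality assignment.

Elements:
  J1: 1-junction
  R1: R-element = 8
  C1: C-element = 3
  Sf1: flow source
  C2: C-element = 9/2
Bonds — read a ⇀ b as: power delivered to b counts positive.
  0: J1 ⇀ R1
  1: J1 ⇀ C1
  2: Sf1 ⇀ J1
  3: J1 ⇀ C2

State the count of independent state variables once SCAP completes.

2  (C1, C2 all integral)

bond 2 stroke at Sf1  (source Sf1 imposes f)
bond 0 stroke at J1  (common-f at J1 fixed by 2)
bond 1 stroke at J1  (1-jn J1 has f-setter on 2)
bond 3 stroke at J1  (J1 flow already set via bond 2)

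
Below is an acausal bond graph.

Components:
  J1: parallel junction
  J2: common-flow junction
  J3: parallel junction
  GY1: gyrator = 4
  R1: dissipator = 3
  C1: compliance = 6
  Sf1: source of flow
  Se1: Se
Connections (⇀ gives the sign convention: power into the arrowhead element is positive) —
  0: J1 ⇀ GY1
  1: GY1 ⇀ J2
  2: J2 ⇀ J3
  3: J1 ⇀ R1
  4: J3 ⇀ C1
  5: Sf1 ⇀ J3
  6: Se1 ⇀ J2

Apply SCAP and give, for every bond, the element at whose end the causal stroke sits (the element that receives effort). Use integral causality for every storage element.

β5 |Sf1  (Sf1 (Sf) sets flow on bond)
β6 |J2  (Se1 (Se) sets effort on bond)
β4 |J3  (C1 outputs effort q/C1)
β2 |J2  (J3: bond 4 brought effort, rest push out)
β1 |GY1  (J2 needs exactly one f-in)
β0 |GY1  (GY1 both-in/both-out from 1)
β3 |J1  (J1: last free bond brings effort in)

b0 stroke→GY1
b1 stroke→GY1
b2 stroke→J2
b3 stroke→J1
b4 stroke→J3
b5 stroke→Sf1
b6 stroke→J2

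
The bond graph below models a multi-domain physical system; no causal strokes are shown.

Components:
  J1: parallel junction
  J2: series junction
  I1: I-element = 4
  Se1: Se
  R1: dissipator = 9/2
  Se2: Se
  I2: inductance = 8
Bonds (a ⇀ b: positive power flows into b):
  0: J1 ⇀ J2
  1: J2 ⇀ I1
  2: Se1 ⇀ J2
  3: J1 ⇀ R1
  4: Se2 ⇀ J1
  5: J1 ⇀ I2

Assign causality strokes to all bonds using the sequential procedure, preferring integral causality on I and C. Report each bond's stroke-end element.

β2 |J2  (Se1: effort source, stroke at far end)
β4 |J1  (Se2 fixes effort; stroke away)
β0 |J2  (J1: bond 4 brought effort, rest push out)
β3 |R1  (J1 effort already set via bond 4)
β5 |I2  (J1 effort already set via bond 4)
β1 |I1  (closing 1-jn rule on J2)

bond 0 |J2
bond 1 |I1
bond 2 |J2
bond 3 |R1
bond 4 |J1
bond 5 |I2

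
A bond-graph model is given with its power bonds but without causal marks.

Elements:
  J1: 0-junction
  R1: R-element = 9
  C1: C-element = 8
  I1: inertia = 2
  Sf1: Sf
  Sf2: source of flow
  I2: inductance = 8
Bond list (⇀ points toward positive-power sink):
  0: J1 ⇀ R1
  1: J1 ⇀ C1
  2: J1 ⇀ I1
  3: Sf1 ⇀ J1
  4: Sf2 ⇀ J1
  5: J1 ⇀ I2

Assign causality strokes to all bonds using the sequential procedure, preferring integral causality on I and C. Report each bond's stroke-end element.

bond 3 →Sf1  (source Sf1 imposes f)
bond 4 →Sf2  (Sf2 (Sf) sets flow on bond)
bond 1 →J1  (C1 outputs effort q/C1)
bond 0 →R1  (J1 effort already set via bond 1)
bond 2 →I1  (J1: bond 1 brought effort, rest push out)
bond 5 →I2  (J1 effort already set via bond 1)

#0 →R1
#1 →J1
#2 →I1
#3 →Sf1
#4 →Sf2
#5 →I2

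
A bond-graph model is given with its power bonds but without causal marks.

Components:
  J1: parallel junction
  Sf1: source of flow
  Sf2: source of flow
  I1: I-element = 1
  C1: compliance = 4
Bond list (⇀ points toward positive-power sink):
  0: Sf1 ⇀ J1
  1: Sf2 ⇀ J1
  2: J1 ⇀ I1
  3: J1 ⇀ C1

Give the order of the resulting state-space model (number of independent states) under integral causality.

β0 →Sf1  (Sf1 (Sf) sets flow on bond)
β1 →Sf2  (Sf2 (Sf) sets flow on bond)
β2 →I1  (prefer integral on I1)
β3 →J1  (J1 needs exactly one e-in)

2  (C1, I1 all integral)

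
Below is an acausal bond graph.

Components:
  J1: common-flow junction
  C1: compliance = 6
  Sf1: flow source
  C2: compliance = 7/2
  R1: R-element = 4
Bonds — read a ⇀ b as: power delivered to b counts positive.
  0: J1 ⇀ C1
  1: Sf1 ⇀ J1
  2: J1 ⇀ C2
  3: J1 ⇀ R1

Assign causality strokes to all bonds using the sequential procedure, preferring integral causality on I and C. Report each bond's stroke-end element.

β1 stroke→Sf1  (Sf1 fixes flow; stroke at Sf1)
β0 stroke→J1  (common-f at J1 fixed by 1)
β2 stroke→J1  (common-f at J1 fixed by 1)
β3 stroke→J1  (1-jn J1 has f-setter on 1)

b0 stroke at J1
b1 stroke at Sf1
b2 stroke at J1
b3 stroke at J1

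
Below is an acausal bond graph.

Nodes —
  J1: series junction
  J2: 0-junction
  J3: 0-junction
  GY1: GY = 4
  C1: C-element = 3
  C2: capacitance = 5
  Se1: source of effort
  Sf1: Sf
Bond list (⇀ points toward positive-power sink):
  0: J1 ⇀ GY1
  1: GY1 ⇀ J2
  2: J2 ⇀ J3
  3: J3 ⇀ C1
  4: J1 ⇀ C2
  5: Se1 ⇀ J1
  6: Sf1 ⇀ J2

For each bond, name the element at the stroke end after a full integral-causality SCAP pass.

bond 5 →J1  (Se1 (Se) sets effort on bond)
bond 6 →Sf1  (Sf1 fixes flow; stroke at Sf1)
bond 3 →J3  (C1: C, integral causality)
bond 2 →J2  (common-e at J3 fixed by 3)
bond 1 →GY1  (0-jn J2 has e-setter on 2)
bond 0 →GY1  (GY GY1: same side as bond 1)
bond 4 →J1  (J1: bond 0 brought flow, rest push out)

β0 |GY1
β1 |GY1
β2 |J2
β3 |J3
β4 |J1
β5 |J1
β6 |Sf1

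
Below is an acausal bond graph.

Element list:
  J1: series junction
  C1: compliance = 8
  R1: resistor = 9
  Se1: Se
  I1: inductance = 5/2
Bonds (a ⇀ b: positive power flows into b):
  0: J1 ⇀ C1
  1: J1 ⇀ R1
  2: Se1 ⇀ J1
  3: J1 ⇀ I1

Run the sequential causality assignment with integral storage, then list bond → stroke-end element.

bond 0 stroke→J1
bond 1 stroke→J1
bond 2 stroke→J1
bond 3 stroke→I1

b2 |J1  (source Se1 imposes e)
b0 |J1  (C1: C, integral causality)
b3 |I1  (I1 outputs flow p/I1)
b1 |J1  (1-jn J1 has f-setter on 3)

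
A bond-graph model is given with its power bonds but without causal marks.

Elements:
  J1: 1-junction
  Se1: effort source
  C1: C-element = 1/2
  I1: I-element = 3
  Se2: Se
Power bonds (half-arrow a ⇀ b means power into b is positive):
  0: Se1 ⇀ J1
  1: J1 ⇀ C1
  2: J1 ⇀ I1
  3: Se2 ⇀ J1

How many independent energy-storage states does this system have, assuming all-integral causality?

b0 →J1  (Se1 fixes effort; stroke away)
b3 →J1  (Se2 (Se) sets effort on bond)
b1 →J1  (C1 integral (e out))
b2 →I1  (only one flow-in slot at J1)

2  (C1, I1 all integral)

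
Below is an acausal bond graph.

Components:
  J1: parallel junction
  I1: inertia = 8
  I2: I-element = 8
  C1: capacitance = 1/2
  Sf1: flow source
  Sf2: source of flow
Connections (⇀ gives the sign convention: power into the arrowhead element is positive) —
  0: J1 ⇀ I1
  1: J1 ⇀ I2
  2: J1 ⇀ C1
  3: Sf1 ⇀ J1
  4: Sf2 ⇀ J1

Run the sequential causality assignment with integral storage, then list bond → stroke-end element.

#3 |Sf1  (Sf1 fixes flow; stroke at Sf1)
#4 |Sf2  (Sf2 fixes flow; stroke at Sf2)
#0 |I1  (I1 integral (f out))
#1 |I2  (I2 integral (f out))
#2 |J1  (J1: last free bond brings effort in)

#0 →I1
#1 →I2
#2 →J1
#3 →Sf1
#4 →Sf2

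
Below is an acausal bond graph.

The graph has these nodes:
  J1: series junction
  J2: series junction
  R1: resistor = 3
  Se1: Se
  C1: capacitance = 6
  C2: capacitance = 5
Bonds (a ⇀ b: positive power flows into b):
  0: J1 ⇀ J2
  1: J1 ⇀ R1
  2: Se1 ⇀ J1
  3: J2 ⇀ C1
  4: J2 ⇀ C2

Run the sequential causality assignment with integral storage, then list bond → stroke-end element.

β2 →J1  (source Se1 imposes e)
β3 →J2  (C1 integral (e out))
β4 →J2  (C2 outputs effort q/C2)
β0 →J1  (J2 needs exactly one f-in)
β1 →R1  (closing 1-jn rule on J1)

b0 →J1
b1 →R1
b2 →J1
b3 →J2
b4 →J2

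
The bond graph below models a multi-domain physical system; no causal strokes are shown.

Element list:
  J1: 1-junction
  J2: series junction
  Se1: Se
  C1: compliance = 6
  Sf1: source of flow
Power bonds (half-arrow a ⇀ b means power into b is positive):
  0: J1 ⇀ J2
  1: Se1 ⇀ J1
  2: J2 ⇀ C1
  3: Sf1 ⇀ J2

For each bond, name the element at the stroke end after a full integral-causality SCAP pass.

β1 stroke→J1  (Se1: effort source, stroke at far end)
β3 stroke→Sf1  (Sf1: flow source, stroke at near end)
β0 stroke→J2  (only one flow-in slot at J1)
β2 stroke→J2  (common-f at J2 fixed by 3)

#0 →J2
#1 →J1
#2 →J2
#3 →Sf1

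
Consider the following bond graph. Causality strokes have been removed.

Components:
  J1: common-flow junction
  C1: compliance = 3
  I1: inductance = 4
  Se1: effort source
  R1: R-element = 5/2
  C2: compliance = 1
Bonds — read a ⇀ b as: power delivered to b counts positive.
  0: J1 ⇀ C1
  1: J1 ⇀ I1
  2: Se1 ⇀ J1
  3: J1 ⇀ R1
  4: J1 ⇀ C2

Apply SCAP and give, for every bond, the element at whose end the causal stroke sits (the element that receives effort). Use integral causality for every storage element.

#2 |J1  (Se1 (Se) sets effort on bond)
#0 |J1  (C1 integral (e out))
#1 |I1  (I1 outputs flow p/I1)
#3 |J1  (J1 flow already set via bond 1)
#4 |J1  (common-f at J1 fixed by 1)

#0 |J1
#1 |I1
#2 |J1
#3 |J1
#4 |J1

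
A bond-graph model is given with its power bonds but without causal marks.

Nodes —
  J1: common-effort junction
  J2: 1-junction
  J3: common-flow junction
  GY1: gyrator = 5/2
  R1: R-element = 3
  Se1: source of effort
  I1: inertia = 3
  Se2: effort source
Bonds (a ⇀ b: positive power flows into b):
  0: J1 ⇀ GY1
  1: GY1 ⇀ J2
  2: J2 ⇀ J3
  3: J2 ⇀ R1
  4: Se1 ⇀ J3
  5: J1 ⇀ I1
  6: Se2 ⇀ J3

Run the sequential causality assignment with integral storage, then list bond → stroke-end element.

β4 stroke at J3  (source Se1 imposes e)
β6 stroke at J3  (Se2 (Se) sets effort on bond)
β2 stroke at J2  (closing 1-jn rule on J3)
β5 stroke at I1  (I1: I, integral causality)
β0 stroke at J1  (only one effort-in slot at J1)
β1 stroke at J2  (GY GY1: same side as bond 0)
β3 stroke at R1  (J2: last free bond brings flow in)

b0 |J1
b1 |J2
b2 |J2
b3 |R1
b4 |J3
b5 |I1
b6 |J3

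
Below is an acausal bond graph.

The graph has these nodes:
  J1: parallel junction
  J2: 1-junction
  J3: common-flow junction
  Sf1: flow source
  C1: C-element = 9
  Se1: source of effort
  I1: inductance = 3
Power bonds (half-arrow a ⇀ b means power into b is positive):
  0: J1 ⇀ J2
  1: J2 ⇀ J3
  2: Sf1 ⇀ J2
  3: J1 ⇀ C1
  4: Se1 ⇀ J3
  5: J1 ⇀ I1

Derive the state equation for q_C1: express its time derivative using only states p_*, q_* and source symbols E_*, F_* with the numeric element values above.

dq_C1/dt = -F_Sf1 - p_I1/3

bond 2 |Sf1  (Sf1 (Sf) sets flow on bond)
bond 4 |J3  (Se1 (Se) sets effort on bond)
bond 0 |J2  (J2: bond 2 brought flow, rest push out)
bond 1 |J2  (J2: bond 2 brought flow, rest push out)
bond 3 |J1  (prefer integral on C1)
bond 5 |I1  (common-e at J1 fixed by 3)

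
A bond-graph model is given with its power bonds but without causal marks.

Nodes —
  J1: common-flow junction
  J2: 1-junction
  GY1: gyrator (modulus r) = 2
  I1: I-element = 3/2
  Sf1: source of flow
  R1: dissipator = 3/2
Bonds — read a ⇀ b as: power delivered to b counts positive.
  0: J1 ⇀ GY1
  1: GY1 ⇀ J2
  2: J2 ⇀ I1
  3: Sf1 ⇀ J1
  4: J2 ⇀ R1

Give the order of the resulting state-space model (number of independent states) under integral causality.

1  (I1 all integral)

β3 |Sf1  (source Sf1 imposes f)
β0 |J1  (J1 flow already set via bond 3)
β1 |J2  (GY1 both-in/both-out from 0)
β2 |I1  (prefer integral on I1)
β4 |J2  (1-jn J2 has f-setter on 2)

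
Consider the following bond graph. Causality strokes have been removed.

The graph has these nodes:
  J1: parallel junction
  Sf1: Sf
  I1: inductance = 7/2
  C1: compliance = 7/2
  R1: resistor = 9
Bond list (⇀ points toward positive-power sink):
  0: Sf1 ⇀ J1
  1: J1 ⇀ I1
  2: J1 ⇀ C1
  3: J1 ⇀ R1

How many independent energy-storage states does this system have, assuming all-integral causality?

2  (C1, I1 all integral)

#0 stroke→Sf1  (Sf1 fixes flow; stroke at Sf1)
#1 stroke→I1  (prefer integral on I1)
#2 stroke→J1  (C1: C, integral causality)
#3 stroke→R1  (J1 effort already set via bond 2)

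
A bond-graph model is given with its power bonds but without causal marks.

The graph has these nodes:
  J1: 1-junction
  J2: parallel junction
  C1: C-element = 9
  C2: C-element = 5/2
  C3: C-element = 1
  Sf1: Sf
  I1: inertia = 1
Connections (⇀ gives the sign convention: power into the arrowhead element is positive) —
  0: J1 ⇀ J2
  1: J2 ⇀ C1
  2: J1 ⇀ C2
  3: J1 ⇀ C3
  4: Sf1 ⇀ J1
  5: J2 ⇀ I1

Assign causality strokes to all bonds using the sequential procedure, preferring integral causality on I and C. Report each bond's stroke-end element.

bond 4 stroke at Sf1  (Sf1 (Sf) sets flow on bond)
bond 0 stroke at J1  (1-jn J1 has f-setter on 4)
bond 2 stroke at J1  (J1: bond 4 brought flow, rest push out)
bond 3 stroke at J1  (J1 flow already set via bond 4)
bond 1 stroke at J2  (C1: C, integral causality)
bond 5 stroke at I1  (0-jn J2 has e-setter on 1)

bond 0 →J1
bond 1 →J2
bond 2 →J1
bond 3 →J1
bond 4 →Sf1
bond 5 →I1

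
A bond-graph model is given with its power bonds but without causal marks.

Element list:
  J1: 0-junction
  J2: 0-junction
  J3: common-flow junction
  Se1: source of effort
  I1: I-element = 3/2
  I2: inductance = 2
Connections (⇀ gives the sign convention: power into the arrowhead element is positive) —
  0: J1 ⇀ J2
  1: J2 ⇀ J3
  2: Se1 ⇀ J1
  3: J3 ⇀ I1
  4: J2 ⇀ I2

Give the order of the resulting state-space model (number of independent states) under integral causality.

b2 |J1  (Se1: effort source, stroke at far end)
b0 |J2  (0-jn J1 has e-setter on 2)
b1 |J3  (common-e at J2 fixed by 0)
b4 |I2  (J2 effort already set via bond 0)
b3 |I1  (only one flow-in slot at J3)

2  (I1, I2 all integral)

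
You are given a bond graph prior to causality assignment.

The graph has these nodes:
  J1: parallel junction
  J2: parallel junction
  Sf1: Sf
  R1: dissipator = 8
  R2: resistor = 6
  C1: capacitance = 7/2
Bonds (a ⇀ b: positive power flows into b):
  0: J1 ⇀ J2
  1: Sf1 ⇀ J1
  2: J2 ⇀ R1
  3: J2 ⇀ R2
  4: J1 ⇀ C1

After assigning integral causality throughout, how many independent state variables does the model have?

#1 →Sf1  (Sf1: flow source, stroke at near end)
#4 →J1  (C1: C, integral causality)
#0 →J2  (J1: bond 4 brought effort, rest push out)
#2 →R1  (common-e at J2 fixed by 0)
#3 →R2  (common-e at J2 fixed by 0)

1  (C1 all integral)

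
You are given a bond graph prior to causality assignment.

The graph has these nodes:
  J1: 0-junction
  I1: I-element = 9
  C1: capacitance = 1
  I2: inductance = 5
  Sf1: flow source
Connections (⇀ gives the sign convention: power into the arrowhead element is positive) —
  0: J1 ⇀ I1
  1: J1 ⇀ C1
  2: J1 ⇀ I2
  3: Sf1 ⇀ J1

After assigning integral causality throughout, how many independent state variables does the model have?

β3 stroke at Sf1  (Sf1: flow source, stroke at near end)
β0 stroke at I1  (I1: I, integral causality)
β1 stroke at J1  (C1 outputs effort q/C1)
β2 stroke at I2  (0-jn J1 has e-setter on 1)

3  (C1, I1, I2 all integral)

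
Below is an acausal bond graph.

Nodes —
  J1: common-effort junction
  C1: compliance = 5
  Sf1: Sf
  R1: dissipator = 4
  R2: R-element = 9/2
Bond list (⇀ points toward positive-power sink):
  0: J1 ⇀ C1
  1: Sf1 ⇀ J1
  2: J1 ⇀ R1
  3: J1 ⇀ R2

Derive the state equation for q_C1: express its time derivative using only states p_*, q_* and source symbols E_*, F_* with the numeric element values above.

bond 1 |Sf1  (Sf1 fixes flow; stroke at Sf1)
bond 0 |J1  (prefer integral on C1)
bond 2 |R1  (0-jn J1 has e-setter on 0)
bond 3 |R2  (J1 effort already set via bond 0)

dq_C1/dt = F_Sf1 - 17*q_C1/180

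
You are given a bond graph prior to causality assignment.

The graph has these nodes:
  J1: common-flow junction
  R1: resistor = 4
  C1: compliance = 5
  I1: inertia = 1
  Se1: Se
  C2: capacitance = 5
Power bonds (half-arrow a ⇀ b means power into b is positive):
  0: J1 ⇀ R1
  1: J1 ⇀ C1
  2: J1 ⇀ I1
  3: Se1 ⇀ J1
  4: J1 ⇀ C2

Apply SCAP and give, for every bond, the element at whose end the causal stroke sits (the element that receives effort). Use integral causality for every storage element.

#3 →J1  (source Se1 imposes e)
#1 →J1  (C1 outputs effort q/C1)
#2 →I1  (I1: I, integral causality)
#0 →J1  (common-f at J1 fixed by 2)
#4 →J1  (J1: bond 2 brought flow, rest push out)

β0 |J1
β1 |J1
β2 |I1
β3 |J1
β4 |J1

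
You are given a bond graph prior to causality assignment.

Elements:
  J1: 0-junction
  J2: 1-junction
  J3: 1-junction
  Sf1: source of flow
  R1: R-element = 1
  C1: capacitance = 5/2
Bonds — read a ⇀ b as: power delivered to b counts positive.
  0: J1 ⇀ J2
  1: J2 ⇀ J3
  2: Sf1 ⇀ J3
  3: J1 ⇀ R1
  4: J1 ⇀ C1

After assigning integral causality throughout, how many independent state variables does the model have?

bond 2 |Sf1  (source Sf1 imposes f)
bond 1 |J3  (1-jn J3 has f-setter on 2)
bond 0 |J2  (common-f at J2 fixed by 1)
bond 4 |J1  (prefer integral on C1)
bond 3 |R1  (0-jn J1 has e-setter on 4)

1  (C1 all integral)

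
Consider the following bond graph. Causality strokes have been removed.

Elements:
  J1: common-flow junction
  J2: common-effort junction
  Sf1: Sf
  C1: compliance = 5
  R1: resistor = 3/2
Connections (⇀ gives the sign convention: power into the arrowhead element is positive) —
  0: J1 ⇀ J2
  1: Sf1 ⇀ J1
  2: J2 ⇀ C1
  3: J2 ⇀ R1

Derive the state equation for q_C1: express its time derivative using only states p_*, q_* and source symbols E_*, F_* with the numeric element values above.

dq_C1/dt = F_Sf1 - 2*q_C1/15

bond 1 →Sf1  (source Sf1 imposes f)
bond 0 →J1  (J1: bond 1 brought flow, rest push out)
bond 2 →J2  (C1 outputs effort q/C1)
bond 3 →R1  (J2 effort already set via bond 2)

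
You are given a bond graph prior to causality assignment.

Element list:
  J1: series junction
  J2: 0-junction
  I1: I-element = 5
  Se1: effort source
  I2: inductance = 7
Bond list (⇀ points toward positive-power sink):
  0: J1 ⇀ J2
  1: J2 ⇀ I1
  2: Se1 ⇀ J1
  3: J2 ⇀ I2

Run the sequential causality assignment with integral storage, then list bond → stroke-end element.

bond 2 |J1  (Se1 fixes effort; stroke away)
bond 0 |J2  (closing 1-jn rule on J1)
bond 1 |I1  (J2: bond 0 brought effort, rest push out)
bond 3 |I2  (0-jn J2 has e-setter on 0)

bond 0 |J2
bond 1 |I1
bond 2 |J1
bond 3 |I2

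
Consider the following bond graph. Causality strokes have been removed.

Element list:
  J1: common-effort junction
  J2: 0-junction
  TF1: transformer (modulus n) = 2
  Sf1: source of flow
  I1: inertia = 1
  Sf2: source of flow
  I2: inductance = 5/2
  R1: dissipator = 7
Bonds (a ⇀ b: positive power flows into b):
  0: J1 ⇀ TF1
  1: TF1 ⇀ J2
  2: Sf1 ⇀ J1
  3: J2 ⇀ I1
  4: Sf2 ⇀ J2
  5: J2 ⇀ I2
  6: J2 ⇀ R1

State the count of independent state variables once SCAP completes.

b2 |Sf1  (Sf1 fixes flow; stroke at Sf1)
b4 |Sf2  (Sf2 (Sf) sets flow on bond)
b0 |J1  (closing 0-jn rule on J1)
b1 |TF1  (TF TF1: opposite of bond 0)
b3 |I1  (I1 outputs flow p/I1)
b5 |I2  (I2 integral (f out))
b6 |J2  (J2 needs exactly one e-in)

2  (I1, I2 all integral)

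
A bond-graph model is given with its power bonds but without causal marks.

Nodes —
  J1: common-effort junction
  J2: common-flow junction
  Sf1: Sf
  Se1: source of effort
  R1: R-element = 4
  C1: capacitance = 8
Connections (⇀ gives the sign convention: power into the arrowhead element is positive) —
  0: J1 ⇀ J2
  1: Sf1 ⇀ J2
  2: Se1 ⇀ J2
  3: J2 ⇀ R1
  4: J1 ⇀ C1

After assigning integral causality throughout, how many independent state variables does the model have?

b1 →Sf1  (Sf1 fixes flow; stroke at Sf1)
b2 →J2  (Se1: effort source, stroke at far end)
b0 →J2  (J2: bond 1 brought flow, rest push out)
b3 →J2  (J2 flow already set via bond 1)
b4 →J1  (J1 needs exactly one e-in)

1  (C1 all integral)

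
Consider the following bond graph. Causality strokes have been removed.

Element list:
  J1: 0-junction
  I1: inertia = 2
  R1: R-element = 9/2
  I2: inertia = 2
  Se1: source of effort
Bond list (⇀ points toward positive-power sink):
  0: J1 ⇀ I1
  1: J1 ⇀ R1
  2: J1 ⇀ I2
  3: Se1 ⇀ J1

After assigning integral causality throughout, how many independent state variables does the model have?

2  (I1, I2 all integral)

bond 3 |J1  (Se1: effort source, stroke at far end)
bond 0 |I1  (0-jn J1 has e-setter on 3)
bond 1 |R1  (common-e at J1 fixed by 3)
bond 2 |I2  (J1 effort already set via bond 3)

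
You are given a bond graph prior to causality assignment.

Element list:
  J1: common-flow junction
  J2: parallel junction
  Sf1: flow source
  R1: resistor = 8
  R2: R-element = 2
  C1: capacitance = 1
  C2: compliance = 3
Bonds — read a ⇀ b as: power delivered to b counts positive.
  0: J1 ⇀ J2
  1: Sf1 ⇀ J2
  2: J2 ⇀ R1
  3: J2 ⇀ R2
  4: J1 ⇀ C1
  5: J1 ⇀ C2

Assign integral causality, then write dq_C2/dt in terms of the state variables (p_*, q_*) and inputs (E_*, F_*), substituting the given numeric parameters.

bond 1 |Sf1  (source Sf1 imposes f)
bond 4 |J1  (C1: C, integral causality)
bond 5 |J1  (C2 integral (e out))
bond 0 |J2  (only one flow-in slot at J1)
bond 2 |R1  (J2 effort already set via bond 0)
bond 3 |R2  (common-e at J2 fixed by 0)

dq_C2/dt = -F_Sf1 - 5*q_C1/8 - 5*q_C2/24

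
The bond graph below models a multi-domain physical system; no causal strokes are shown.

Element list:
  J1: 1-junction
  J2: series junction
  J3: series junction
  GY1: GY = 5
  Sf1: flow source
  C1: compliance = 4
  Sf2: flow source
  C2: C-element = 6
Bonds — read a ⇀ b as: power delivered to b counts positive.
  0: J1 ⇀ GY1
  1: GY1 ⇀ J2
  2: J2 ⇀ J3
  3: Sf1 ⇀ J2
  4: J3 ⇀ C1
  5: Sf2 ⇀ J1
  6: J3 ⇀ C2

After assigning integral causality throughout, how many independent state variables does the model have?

2  (C1, C2 all integral)

#3 →Sf1  (Sf1 (Sf) sets flow on bond)
#5 →Sf2  (Sf2 fixes flow; stroke at Sf2)
#0 →J1  (J1 flow already set via bond 5)
#1 →J2  (1-jn J2 has f-setter on 3)
#2 →J2  (J2: bond 3 brought flow, rest push out)
#4 →J3  (common-f at J3 fixed by 2)
#6 →J3  (J3 flow already set via bond 2)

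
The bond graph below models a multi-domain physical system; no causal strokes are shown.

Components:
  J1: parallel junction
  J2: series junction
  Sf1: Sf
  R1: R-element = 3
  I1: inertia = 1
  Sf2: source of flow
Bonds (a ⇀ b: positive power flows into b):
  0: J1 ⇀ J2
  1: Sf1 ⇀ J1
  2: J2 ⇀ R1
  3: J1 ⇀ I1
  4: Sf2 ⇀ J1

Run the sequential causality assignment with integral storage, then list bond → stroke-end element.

bond 0 stroke→J1
bond 1 stroke→Sf1
bond 2 stroke→J2
bond 3 stroke→I1
bond 4 stroke→Sf2

#1 stroke→Sf1  (Sf1 (Sf) sets flow on bond)
#4 stroke→Sf2  (Sf2: flow source, stroke at near end)
#3 stroke→I1  (I1 outputs flow p/I1)
#0 stroke→J1  (J1 needs exactly one e-in)
#2 stroke→J2  (J2: bond 0 brought flow, rest push out)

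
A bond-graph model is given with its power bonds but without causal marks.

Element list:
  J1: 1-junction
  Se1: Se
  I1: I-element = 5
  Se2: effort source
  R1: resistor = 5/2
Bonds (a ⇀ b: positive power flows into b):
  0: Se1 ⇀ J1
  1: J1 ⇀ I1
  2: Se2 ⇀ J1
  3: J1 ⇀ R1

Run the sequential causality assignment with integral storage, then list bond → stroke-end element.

#0 |J1  (Se1 fixes effort; stroke away)
#2 |J1  (Se2 fixes effort; stroke away)
#1 |I1  (prefer integral on I1)
#3 |J1  (common-f at J1 fixed by 1)

b0 stroke at J1
b1 stroke at I1
b2 stroke at J1
b3 stroke at J1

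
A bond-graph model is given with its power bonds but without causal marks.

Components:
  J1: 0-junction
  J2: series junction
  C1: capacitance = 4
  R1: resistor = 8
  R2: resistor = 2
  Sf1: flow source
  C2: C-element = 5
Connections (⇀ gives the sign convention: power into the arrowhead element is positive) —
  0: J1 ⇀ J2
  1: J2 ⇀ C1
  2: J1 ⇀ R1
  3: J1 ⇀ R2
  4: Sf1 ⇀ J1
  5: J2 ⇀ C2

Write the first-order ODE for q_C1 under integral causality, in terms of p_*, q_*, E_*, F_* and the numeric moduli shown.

β4 stroke→Sf1  (Sf1: flow source, stroke at near end)
β1 stroke→J2  (C1: C, integral causality)
β5 stroke→J2  (prefer integral on C2)
β0 stroke→J1  (J2: last free bond brings flow in)
β2 stroke→R1  (J1: bond 0 brought effort, rest push out)
β3 stroke→R2  (J1 effort already set via bond 0)

dq_C1/dt = F_Sf1 - 5*q_C1/32 - q_C2/8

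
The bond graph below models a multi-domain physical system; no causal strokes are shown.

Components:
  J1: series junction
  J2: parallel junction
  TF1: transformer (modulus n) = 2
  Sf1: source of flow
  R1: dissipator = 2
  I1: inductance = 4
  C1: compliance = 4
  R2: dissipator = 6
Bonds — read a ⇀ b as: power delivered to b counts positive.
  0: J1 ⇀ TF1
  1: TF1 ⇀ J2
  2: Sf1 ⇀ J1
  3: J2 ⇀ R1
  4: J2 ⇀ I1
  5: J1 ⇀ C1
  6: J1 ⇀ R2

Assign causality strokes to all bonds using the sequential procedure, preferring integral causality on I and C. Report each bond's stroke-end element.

bond 0 →J1
bond 1 →TF1
bond 2 →Sf1
bond 3 →J2
bond 4 →I1
bond 5 →J1
bond 6 →J1

#2 →Sf1  (source Sf1 imposes f)
#0 →J1  (1-jn J1 has f-setter on 2)
#5 →J1  (1-jn J1 has f-setter on 2)
#6 →J1  (1-jn J1 has f-setter on 2)
#1 →TF1  (TF TF1: opposite of bond 0)
#4 →I1  (I1 integral (f out))
#3 →J2  (closing 0-jn rule on J2)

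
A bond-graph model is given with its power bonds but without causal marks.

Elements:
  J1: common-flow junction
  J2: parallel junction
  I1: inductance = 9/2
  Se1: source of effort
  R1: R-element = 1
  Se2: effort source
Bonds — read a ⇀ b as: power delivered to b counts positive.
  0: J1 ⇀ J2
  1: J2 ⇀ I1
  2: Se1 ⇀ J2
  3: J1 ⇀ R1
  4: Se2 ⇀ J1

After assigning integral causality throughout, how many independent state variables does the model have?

β2 |J2  (source Se1 imposes e)
β4 |J1  (Se2: effort source, stroke at far end)
β0 |J1  (J2: bond 2 brought effort, rest push out)
β1 |I1  (J2: bond 2 brought effort, rest push out)
β3 |R1  (J1 needs exactly one f-in)

1  (I1 all integral)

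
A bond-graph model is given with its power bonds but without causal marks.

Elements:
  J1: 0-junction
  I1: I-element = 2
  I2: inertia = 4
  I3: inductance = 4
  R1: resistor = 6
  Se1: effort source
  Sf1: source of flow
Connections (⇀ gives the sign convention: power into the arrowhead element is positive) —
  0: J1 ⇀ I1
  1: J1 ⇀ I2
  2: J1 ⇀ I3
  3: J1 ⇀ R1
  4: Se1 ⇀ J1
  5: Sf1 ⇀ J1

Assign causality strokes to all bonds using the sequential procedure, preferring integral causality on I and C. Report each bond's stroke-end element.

#0 →I1
#1 →I2
#2 →I3
#3 →R1
#4 →J1
#5 →Sf1

bond 4 stroke→J1  (Se1 (Se) sets effort on bond)
bond 5 stroke→Sf1  (Sf1 fixes flow; stroke at Sf1)
bond 0 stroke→I1  (common-e at J1 fixed by 4)
bond 1 stroke→I2  (J1 effort already set via bond 4)
bond 2 stroke→I3  (J1 effort already set via bond 4)
bond 3 stroke→R1  (J1: bond 4 brought effort, rest push out)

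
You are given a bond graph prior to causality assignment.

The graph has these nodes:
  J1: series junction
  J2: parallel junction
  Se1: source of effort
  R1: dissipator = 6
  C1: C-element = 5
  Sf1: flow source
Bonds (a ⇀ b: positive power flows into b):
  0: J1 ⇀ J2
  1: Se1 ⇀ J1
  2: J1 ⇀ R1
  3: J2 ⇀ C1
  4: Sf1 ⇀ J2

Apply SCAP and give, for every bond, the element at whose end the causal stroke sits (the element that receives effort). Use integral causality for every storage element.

bond 0 |J1
bond 1 |J1
bond 2 |R1
bond 3 |J2
bond 4 |Sf1

β1 stroke→J1  (Se1 (Se) sets effort on bond)
β4 stroke→Sf1  (Sf1: flow source, stroke at near end)
β3 stroke→J2  (prefer integral on C1)
β0 stroke→J1  (J2 effort already set via bond 3)
β2 stroke→R1  (J1: last free bond brings flow in)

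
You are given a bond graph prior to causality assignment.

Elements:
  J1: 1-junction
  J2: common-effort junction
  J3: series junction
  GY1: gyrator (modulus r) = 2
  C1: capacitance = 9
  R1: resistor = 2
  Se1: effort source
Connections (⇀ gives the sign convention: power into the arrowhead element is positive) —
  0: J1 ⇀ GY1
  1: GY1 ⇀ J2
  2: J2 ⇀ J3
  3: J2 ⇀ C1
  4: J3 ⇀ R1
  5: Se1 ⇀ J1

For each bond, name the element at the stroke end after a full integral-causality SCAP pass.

b5 |J1  (Se1 (Se) sets effort on bond)
b0 |GY1  (only one flow-in slot at J1)
b1 |GY1  (GY1 both-in/both-out from 0)
b3 |J2  (C1 outputs effort q/C1)
b2 |J3  (common-e at J2 fixed by 3)
b4 |R1  (closing 1-jn rule on J3)

#0 stroke→GY1
#1 stroke→GY1
#2 stroke→J3
#3 stroke→J2
#4 stroke→R1
#5 stroke→J1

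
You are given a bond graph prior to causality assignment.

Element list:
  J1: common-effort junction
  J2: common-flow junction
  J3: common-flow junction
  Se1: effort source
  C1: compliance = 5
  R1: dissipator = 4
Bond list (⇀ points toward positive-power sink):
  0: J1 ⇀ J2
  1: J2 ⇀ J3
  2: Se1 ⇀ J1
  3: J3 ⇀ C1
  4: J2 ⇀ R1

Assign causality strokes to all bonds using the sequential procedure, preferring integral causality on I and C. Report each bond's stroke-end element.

bond 2 stroke→J1  (source Se1 imposes e)
bond 0 stroke→J2  (J1: bond 2 brought effort, rest push out)
bond 3 stroke→J3  (C1 outputs effort q/C1)
bond 1 stroke→J2  (J3 needs exactly one f-in)
bond 4 stroke→R1  (J2 needs exactly one f-in)

b0 →J2
b1 →J2
b2 →J1
b3 →J3
b4 →R1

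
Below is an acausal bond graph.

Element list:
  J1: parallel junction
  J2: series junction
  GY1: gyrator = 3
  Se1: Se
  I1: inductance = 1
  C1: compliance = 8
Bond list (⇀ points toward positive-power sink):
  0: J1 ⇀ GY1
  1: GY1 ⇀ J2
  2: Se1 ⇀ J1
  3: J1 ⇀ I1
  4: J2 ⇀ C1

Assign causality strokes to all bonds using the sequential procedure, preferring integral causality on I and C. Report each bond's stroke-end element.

bond 2 |J1  (Se1: effort source, stroke at far end)
bond 0 |GY1  (J1 effort already set via bond 2)
bond 3 |I1  (0-jn J1 has e-setter on 2)
bond 1 |GY1  (GY GY1: same side as bond 0)
bond 4 |J2  (common-f at J2 fixed by 1)

β0 stroke at GY1
β1 stroke at GY1
β2 stroke at J1
β3 stroke at I1
β4 stroke at J2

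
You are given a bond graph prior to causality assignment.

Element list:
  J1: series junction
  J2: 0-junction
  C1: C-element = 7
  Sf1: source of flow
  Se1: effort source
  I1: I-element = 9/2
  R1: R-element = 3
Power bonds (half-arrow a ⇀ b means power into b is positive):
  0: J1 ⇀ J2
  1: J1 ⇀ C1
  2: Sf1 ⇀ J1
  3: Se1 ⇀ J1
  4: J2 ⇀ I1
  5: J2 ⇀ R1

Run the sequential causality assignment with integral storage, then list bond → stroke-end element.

β2 stroke at Sf1  (Sf1 (Sf) sets flow on bond)
β3 stroke at J1  (Se1 fixes effort; stroke away)
β0 stroke at J1  (J1 flow already set via bond 2)
β1 stroke at J1  (J1 flow already set via bond 2)
β4 stroke at I1  (I1: I, integral causality)
β5 stroke at J2  (only one effort-in slot at J2)

#0 |J1
#1 |J1
#2 |Sf1
#3 |J1
#4 |I1
#5 |J2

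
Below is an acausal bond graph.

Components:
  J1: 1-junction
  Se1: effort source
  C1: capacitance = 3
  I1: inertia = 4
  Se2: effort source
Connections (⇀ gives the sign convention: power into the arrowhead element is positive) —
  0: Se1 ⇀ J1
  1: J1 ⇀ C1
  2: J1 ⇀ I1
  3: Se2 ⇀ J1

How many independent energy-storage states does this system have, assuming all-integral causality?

2  (C1, I1 all integral)

#0 stroke→J1  (source Se1 imposes e)
#3 stroke→J1  (Se2 (Se) sets effort on bond)
#1 stroke→J1  (C1: C, integral causality)
#2 stroke→I1  (J1: last free bond brings flow in)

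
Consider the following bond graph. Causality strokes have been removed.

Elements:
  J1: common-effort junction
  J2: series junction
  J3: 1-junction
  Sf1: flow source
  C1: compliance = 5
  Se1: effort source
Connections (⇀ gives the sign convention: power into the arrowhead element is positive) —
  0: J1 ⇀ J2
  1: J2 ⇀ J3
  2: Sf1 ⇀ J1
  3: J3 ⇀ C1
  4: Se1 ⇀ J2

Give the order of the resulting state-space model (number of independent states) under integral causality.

1  (C1 all integral)

#2 stroke→Sf1  (Sf1 fixes flow; stroke at Sf1)
#4 stroke→J2  (Se1 (Se) sets effort on bond)
#0 stroke→J1  (J1 needs exactly one e-in)
#1 stroke→J2  (common-f at J2 fixed by 0)
#3 stroke→J3  (J3: bond 1 brought flow, rest push out)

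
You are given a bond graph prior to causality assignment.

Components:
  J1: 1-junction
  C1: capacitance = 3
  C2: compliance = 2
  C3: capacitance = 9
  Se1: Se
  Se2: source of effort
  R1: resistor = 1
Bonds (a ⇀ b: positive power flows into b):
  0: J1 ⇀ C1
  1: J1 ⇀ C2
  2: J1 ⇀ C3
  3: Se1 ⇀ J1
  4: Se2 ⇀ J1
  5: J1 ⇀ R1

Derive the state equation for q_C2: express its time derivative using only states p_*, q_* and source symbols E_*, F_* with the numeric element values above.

dq_C2/dt = E_Se1 + E_Se2 - q_C1/3 - q_C2/2 - q_C3/9

β3 |J1  (Se1: effort source, stroke at far end)
β4 |J1  (source Se2 imposes e)
β0 |J1  (C1 outputs effort q/C1)
β1 |J1  (C2 outputs effort q/C2)
β2 |J1  (C3 outputs effort q/C3)
β5 |R1  (only one flow-in slot at J1)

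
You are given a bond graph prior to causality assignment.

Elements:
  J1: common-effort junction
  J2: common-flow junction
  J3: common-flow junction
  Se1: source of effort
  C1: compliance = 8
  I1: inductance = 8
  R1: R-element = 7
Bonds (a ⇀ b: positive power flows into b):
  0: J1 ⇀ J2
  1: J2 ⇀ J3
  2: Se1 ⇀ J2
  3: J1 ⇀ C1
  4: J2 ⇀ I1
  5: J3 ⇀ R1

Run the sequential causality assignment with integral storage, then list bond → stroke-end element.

bond 2 |J2  (Se1: effort source, stroke at far end)
bond 3 |J1  (prefer integral on C1)
bond 0 |J2  (0-jn J1 has e-setter on 3)
bond 4 |I1  (I1: I, integral causality)
bond 1 |J2  (J2 flow already set via bond 4)
bond 5 |J3  (J3: bond 1 brought flow, rest push out)

bond 0 stroke→J2
bond 1 stroke→J2
bond 2 stroke→J2
bond 3 stroke→J1
bond 4 stroke→I1
bond 5 stroke→J3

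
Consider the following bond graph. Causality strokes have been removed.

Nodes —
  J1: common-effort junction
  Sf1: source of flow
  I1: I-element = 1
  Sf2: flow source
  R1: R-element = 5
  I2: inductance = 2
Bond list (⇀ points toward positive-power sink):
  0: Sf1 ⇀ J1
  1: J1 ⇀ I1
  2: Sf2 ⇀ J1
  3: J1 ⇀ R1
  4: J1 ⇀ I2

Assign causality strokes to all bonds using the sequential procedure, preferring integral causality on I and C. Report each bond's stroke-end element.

#0 →Sf1  (Sf1 fixes flow; stroke at Sf1)
#2 →Sf2  (Sf2: flow source, stroke at near end)
#1 →I1  (I1: I, integral causality)
#4 →I2  (prefer integral on I2)
#3 →J1  (closing 0-jn rule on J1)

b0 stroke→Sf1
b1 stroke→I1
b2 stroke→Sf2
b3 stroke→J1
b4 stroke→I2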